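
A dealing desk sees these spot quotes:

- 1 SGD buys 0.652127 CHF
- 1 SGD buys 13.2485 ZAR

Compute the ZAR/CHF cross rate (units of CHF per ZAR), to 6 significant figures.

1 ZAR ÷ 13.2485 = 0.0754802 SGD
0.0754802 SGD × 0.652127 = 0.0492227 CHF

ZAR/CHF = 0.0492227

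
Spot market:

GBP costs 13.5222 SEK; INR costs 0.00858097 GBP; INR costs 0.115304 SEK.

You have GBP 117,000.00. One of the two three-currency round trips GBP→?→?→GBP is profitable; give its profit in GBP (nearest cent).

Profit: GBP 740.32

Profitable loop is GBP → SEK → INR → GBP:
GBP 117,000.00 × 13.5222 = SEK 1,582,097.40
SEK 1,582,097.40 ÷ 0.115304 = INR 13,721,097.27
INR 13,721,097.27 × 0.00858097 = GBP 117,740.32
Profit = GBP 117,740.32 − GBP 117,000.00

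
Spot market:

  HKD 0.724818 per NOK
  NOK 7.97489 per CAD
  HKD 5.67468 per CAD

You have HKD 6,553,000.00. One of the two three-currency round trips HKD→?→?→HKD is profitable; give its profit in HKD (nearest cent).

Profitable loop is HKD → CAD → NOK → HKD:
HKD 6,553,000.00 ÷ 5.67468 = CAD 1,154,778.77
CAD 1,154,778.77 × 7.97489 = NOK 9,209,233.68
NOK 9,209,233.68 × 0.724818 = HKD 6,675,018.34
Profit = HKD 6,675,018.34 − HKD 6,553,000.00

Profit: HKD 122,018.34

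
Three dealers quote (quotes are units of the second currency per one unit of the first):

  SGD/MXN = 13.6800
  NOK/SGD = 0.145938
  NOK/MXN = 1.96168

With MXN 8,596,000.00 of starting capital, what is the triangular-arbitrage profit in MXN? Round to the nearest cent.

Profit: MXN 152,281.11

Profitable loop is MXN → NOK → SGD → MXN:
MXN 8,596,000.00 ÷ 1.96168 = NOK 4,381,958.32
NOK 4,381,958.32 × 0.145938 = SGD 639,494.23
SGD 639,494.23 × 13.6800 = MXN 8,748,281.11
Profit = MXN 8,748,281.11 − MXN 8,596,000.00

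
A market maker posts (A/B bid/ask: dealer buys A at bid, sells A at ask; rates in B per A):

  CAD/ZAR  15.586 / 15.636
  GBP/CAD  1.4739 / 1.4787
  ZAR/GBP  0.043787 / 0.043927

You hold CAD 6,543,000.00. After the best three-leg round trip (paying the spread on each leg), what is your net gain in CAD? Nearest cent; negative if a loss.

Net profit: CAD 38,498.74

Best loop CAD → ZAR → GBP → CAD:
CAD 6,543,000.00 × 15.586 (sell CAD at bid) = ZAR 101,979,198.00
ZAR 101,979,198.00 × 0.043787 (sell ZAR at bid) = GBP 4,465,363.14
GBP 4,465,363.14 × 1.4739 (sell GBP at bid) = CAD 6,581,498.74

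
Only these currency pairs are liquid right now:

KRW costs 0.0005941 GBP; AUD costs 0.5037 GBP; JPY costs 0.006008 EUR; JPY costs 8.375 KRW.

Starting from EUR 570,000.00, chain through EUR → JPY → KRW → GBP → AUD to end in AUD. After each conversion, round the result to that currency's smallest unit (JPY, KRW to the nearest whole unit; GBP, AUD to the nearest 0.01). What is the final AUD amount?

AUD 937,167.78

EUR 570,000.00 ÷ 0.006008 = JPY 94,873,502
JPY 94,873,502 × 8.375 = KRW 794,565,579
KRW 794,565,579 × 0.0005941 = GBP 472,051.41
GBP 472,051.41 ÷ 0.5037 = AUD 937,167.78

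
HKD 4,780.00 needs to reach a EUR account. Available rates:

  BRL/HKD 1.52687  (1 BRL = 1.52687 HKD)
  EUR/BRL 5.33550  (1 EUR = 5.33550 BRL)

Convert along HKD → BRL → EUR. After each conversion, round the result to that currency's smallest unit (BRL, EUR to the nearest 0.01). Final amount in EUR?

EUR 586.75

HKD 4,780.00 ÷ 1.52687 = BRL 3,130.59
BRL 3,130.59 ÷ 5.33550 = EUR 586.75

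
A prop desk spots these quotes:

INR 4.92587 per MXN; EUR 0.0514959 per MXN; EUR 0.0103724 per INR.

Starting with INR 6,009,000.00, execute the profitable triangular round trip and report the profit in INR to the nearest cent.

Profitable loop is INR → MXN → EUR → INR:
INR 6,009,000.00 ÷ 4.92587 = MXN 1,219,886.03
MXN 1,219,886.03 × 0.0514959 = EUR 62,819.13
EUR 62,819.13 ÷ 0.0103724 = INR 6,056,373.55
Profit = INR 6,056,373.55 − INR 6,009,000.00

Profit: INR 47,373.55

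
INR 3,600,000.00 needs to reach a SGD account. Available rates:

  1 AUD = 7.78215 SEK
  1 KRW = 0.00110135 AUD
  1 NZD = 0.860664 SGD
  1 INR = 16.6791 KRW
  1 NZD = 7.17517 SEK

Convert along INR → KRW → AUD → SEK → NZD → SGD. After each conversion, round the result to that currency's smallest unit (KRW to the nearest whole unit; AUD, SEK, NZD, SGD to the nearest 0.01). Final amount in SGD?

INR 3,600,000.00 × 16.6791 = KRW 60,044,760
KRW 60,044,760 × 0.00110135 = AUD 66,130.30
AUD 66,130.30 × 7.78215 = SEK 514,635.91
SEK 514,635.91 ÷ 7.17517 = NZD 71,724.56
NZD 71,724.56 × 0.860664 = SGD 61,730.75

SGD 61,730.75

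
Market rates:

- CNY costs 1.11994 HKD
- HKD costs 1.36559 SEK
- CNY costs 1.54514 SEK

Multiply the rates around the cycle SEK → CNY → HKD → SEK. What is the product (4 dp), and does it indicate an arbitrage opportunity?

Around SEK → CNY → HKD → SEK: 1 ÷ 1.54514 × 1.11994 × 1.36559 = 0.989800
Product < 1; profitable direction is SEK → HKD → CNY → SEK.

0.9898 (arbitrage exists)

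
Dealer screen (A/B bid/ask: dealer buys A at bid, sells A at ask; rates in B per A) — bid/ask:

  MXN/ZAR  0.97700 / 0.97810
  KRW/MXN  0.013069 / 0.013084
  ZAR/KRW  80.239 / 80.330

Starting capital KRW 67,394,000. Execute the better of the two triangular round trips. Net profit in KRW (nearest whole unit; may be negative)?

Net profit: KRW 1,652,817

Best loop KRW → MXN → ZAR → KRW:
KRW 67,394,000 × 0.013069 (sell KRW at bid) = MXN 880,772.19
MXN 880,772.19 × 0.97700 (sell MXN at bid) = ZAR 860,514.43
ZAR 860,514.43 × 80.239 (sell ZAR at bid) = KRW 69,046,817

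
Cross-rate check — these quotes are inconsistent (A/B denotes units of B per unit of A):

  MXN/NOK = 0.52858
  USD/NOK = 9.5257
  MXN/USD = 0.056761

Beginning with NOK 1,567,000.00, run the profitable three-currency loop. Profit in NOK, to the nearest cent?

Profitable loop is NOK → MXN → USD → NOK:
NOK 1,567,000.00 ÷ 0.52858 = MXN 2,964,546.52
MXN 2,964,546.52 × 0.056761 = USD 168,270.63
USD 168,270.63 × 9.5257 = NOK 1,602,895.49
Profit = NOK 1,602,895.49 − NOK 1,567,000.00

Profit: NOK 35,895.49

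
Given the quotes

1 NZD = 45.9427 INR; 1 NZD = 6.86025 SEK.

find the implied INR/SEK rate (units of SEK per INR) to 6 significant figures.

INR/SEK = 0.149322

1 INR ÷ 45.9427 = 0.0217662 NZD
0.0217662 NZD × 6.86025 = 0.149322 SEK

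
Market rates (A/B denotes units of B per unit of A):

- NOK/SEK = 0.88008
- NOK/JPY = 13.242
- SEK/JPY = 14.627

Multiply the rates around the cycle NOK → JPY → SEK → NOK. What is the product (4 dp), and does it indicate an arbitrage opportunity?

Around NOK → JPY → SEK → NOK: 1 × 13.242 ÷ 14.627 ÷ 0.88008 = 1.028670
Product > 1; profitable direction is NOK → JPY → SEK → NOK.

1.0287 (arbitrage exists)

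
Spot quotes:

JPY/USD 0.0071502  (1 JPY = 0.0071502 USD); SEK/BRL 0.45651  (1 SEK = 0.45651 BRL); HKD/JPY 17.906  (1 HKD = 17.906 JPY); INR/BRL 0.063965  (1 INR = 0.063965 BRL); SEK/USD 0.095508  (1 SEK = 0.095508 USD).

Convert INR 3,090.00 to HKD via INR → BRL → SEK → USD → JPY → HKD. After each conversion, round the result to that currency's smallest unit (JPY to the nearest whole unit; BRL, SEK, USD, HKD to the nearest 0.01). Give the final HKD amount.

HKD 322.96

INR 3,090.00 × 0.063965 = BRL 197.65
BRL 197.65 ÷ 0.45651 = SEK 432.96
SEK 432.96 × 0.095508 = USD 41.35
USD 41.35 ÷ 0.0071502 = JPY 5,783
JPY 5,783 ÷ 17.906 = HKD 322.96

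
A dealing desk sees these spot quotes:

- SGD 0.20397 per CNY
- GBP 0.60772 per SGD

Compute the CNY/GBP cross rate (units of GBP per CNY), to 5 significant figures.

1 CNY × 0.20397 = 0.20397 SGD
0.20397 SGD × 0.60772 = 0.123957 GBP

CNY/GBP = 0.12396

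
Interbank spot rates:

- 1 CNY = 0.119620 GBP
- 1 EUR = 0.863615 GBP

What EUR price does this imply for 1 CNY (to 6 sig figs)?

1 CNY × 0.119620 = 0.11962 GBP
0.11962 GBP ÷ 0.863615 = 0.138511 EUR

CNY/EUR = 0.138511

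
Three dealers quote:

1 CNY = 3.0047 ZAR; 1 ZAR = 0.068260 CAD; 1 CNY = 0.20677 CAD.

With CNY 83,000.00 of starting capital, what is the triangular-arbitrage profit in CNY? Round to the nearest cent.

Profitable loop is CNY → CAD → ZAR → CNY:
CNY 83,000.00 × 0.20677 = CAD 17,161.91
CAD 17,161.91 ÷ 0.068260 = ZAR 251,419.72
ZAR 251,419.72 ÷ 3.0047 = CNY 83,675.48
Profit = CNY 83,675.48 − CNY 83,000.00

Profit: CNY 675.48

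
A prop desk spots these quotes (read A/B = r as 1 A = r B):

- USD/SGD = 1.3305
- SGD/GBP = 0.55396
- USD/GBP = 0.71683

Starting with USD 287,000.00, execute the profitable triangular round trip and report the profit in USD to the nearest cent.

Profitable loop is USD → SGD → GBP → USD:
USD 287,000.00 × 1.3305 = SGD 381,853.50
SGD 381,853.50 × 0.55396 = GBP 211,531.56
GBP 211,531.56 ÷ 0.71683 = USD 295,093.07
Profit = USD 295,093.07 − USD 287,000.00

Profit: USD 8,093.07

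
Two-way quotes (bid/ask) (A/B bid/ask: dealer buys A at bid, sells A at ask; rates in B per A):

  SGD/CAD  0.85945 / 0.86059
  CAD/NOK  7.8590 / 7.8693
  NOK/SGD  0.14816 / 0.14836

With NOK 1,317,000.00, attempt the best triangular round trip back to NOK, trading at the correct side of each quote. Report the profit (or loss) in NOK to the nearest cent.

Net profit: NOK 967.34

Best loop NOK → SGD → CAD → NOK:
NOK 1,317,000.00 × 0.14816 (sell NOK at bid) = SGD 195,126.72
SGD 195,126.72 × 0.85945 (sell SGD at bid) = CAD 167,701.66
CAD 167,701.66 × 7.8590 (sell CAD at bid) = NOK 1,317,967.34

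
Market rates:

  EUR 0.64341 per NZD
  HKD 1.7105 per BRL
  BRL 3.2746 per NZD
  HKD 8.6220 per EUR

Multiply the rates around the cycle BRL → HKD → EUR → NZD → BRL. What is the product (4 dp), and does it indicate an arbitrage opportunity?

Around BRL → HKD → EUR → NZD → BRL: 1 × 1.7105 ÷ 8.6220 ÷ 0.64341 × 3.2746 = 1.009684
Product > 1; profitable direction is BRL → HKD → EUR → NZD → BRL.

1.0097 (arbitrage exists)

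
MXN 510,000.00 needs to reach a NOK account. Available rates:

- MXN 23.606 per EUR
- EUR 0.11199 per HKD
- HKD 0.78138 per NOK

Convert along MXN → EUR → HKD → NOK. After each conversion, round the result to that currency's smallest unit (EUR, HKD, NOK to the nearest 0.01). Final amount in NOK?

NOK 246,891.59

MXN 510,000.00 ÷ 23.606 = EUR 21,604.68
EUR 21,604.68 ÷ 0.11199 = HKD 192,916.15
HKD 192,916.15 ÷ 0.78138 = NOK 246,891.59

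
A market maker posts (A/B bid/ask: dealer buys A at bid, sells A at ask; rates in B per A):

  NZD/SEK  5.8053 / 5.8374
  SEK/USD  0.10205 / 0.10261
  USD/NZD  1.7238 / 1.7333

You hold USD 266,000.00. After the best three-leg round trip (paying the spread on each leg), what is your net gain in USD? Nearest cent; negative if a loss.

Net profit: USD 5,647.80

Best loop USD → NZD → SEK → USD:
USD 266,000.00 × 1.7238 (sell USD at bid) = NZD 458,530.80
NZD 458,530.80 × 5.8053 (sell NZD at bid) = SEK 2,661,908.85
SEK 2,661,908.85 × 0.10205 (sell SEK at bid) = USD 271,647.80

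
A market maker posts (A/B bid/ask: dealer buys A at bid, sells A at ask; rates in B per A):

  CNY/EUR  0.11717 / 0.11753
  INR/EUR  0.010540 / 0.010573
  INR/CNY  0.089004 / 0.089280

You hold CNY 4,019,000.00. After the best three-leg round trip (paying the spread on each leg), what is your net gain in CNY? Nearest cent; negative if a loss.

Net profit: CNY 17,971.65

Best loop CNY → INR → EUR → CNY:
CNY 4,019,000.00 ÷ 0.089280 (buy INR at ask) = INR 45,015,681.00
INR 45,015,681.00 × 0.010540 (sell INR at bid) = EUR 474,465.28
EUR 474,465.28 ÷ 0.11753 (buy CNY at ask) = CNY 4,036,971.65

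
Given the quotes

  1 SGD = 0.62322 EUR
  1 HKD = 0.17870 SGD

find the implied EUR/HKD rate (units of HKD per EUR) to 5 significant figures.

1 EUR ÷ 0.62322 = 1.60457 SGD
1.60457 SGD ÷ 0.17870 = 8.97913 HKD

EUR/HKD = 8.9791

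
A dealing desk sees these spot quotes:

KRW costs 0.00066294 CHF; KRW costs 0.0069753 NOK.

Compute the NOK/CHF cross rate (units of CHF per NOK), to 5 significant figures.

NOK/CHF = 0.095041

1 NOK ÷ 0.0069753 = 143.363 KRW
143.363 KRW × 0.00066294 = 0.0950411 CHF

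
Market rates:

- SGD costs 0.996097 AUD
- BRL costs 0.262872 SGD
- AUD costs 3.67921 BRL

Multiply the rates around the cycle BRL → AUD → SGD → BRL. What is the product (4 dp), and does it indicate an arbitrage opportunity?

1.0380 (arbitrage exists)

Around BRL → AUD → SGD → BRL: 1 ÷ 3.67921 ÷ 0.996097 ÷ 0.262872 = 1.038005
Product > 1; profitable direction is BRL → AUD → SGD → BRL.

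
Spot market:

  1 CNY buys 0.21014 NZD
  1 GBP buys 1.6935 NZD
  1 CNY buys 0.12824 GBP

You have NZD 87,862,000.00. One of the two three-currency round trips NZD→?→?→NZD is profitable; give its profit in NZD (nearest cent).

Profitable loop is NZD → CNY → GBP → NZD:
NZD 87,862,000.00 ÷ 0.21014 = CNY 418,111,735.03
CNY 418,111,735.03 × 0.12824 = GBP 53,618,648.90
GBP 53,618,648.90 × 1.6935 = NZD 90,803,181.91
Profit = NZD 90,803,181.91 − NZD 87,862,000.00

Profit: NZD 2,941,181.91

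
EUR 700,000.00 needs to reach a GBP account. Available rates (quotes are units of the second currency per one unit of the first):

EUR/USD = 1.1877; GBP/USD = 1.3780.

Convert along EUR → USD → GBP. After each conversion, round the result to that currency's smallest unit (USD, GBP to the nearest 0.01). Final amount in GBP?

EUR 700,000.00 × 1.1877 = USD 831,390.00
USD 831,390.00 ÷ 1.3780 = GBP 603,330.91

GBP 603,330.91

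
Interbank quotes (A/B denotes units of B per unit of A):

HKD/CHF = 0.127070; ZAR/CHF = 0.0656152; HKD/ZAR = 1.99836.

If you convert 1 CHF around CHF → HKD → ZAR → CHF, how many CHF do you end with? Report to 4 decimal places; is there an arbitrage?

1.0319 (arbitrage exists)

Around CHF → HKD → ZAR → CHF: 1 ÷ 0.127070 × 1.99836 × 0.0656152 = 1.031894
Product > 1; profitable direction is CHF → HKD → ZAR → CHF.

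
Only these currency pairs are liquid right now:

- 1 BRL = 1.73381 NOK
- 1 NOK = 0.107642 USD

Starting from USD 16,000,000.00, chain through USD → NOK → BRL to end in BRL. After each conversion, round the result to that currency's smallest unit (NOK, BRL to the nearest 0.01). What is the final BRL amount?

BRL 85,730,769.28

USD 16,000,000.00 ÷ 0.107642 = NOK 148,640,865.09
NOK 148,640,865.09 ÷ 1.73381 = BRL 85,730,769.28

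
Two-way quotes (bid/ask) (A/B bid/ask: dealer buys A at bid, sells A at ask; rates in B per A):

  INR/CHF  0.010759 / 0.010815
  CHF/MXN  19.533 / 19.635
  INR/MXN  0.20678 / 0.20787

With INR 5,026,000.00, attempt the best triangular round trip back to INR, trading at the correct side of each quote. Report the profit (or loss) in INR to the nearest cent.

Best loop INR → CHF → MXN → INR:
INR 5,026,000.00 × 0.010759 (sell INR at bid) = CHF 54,074.73
CHF 54,074.73 × 19.533 (sell CHF at bid) = MXN 1,056,241.78
MXN 1,056,241.78 ÷ 0.20787 (buy INR at ask) = INR 5,081,261.27

Net profit: INR 55,261.27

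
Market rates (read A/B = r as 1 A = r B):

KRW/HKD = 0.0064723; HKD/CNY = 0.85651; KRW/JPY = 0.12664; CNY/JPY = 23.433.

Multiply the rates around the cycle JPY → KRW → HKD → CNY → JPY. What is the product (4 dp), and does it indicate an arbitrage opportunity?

1.0258 (arbitrage exists)

Around JPY → KRW → HKD → CNY → JPY: 1 ÷ 0.12664 × 0.0064723 × 0.85651 × 23.433 = 1.025765
Product > 1; profitable direction is JPY → KRW → HKD → CNY → JPY.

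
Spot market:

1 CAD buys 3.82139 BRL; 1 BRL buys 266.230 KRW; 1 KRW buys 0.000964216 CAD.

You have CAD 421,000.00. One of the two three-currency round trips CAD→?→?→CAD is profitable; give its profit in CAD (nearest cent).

Profit: CAD 8,170.05

Profitable loop is CAD → KRW → BRL → CAD:
CAD 421,000.00 ÷ 0.000964216 = KRW 436,624,159
KRW 436,624,159 ÷ 266.230 = BRL 1,640,026.14
BRL 1,640,026.14 ÷ 3.82139 = CAD 429,170.05
Profit = CAD 429,170.05 − CAD 421,000.00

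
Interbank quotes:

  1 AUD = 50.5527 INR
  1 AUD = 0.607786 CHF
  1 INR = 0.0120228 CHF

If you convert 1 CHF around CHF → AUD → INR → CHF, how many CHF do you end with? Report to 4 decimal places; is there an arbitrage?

1.0000 (no arbitrage)

Around CHF → AUD → INR → CHF: 1 ÷ 0.607786 × 50.5527 × 0.0120228 = 0.999998
Product ≈ 1 (deviation 0.000%, within rounding noise).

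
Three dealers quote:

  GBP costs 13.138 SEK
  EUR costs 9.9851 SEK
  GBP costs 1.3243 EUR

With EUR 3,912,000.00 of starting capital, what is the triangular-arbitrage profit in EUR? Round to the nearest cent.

Profitable loop is EUR → SEK → GBP → EUR:
EUR 3,912,000.00 × 9.9851 = SEK 39,061,711.20
SEK 39,061,711.20 ÷ 13.138 = GBP 2,973,185.51
GBP 2,973,185.51 × 1.3243 = EUR 3,937,389.57
Profit = EUR 3,937,389.57 − EUR 3,912,000.00

Profit: EUR 25,389.57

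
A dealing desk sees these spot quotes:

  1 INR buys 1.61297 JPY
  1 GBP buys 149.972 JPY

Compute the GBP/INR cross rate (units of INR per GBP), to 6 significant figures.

1 GBP × 149.972 = 149.972 JPY
149.972 JPY ÷ 1.61297 = 92.9788 INR

GBP/INR = 92.9788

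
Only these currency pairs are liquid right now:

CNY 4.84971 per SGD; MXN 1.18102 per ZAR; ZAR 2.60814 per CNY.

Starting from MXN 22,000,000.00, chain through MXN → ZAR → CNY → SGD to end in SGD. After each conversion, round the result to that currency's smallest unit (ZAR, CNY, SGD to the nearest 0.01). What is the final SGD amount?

MXN 22,000,000.00 ÷ 1.18102 = ZAR 18,627,965.66
ZAR 18,627,965.66 ÷ 2.60814 = CNY 7,142,241.47
CNY 7,142,241.47 ÷ 4.84971 = SGD 1,472,715.17

SGD 1,472,715.17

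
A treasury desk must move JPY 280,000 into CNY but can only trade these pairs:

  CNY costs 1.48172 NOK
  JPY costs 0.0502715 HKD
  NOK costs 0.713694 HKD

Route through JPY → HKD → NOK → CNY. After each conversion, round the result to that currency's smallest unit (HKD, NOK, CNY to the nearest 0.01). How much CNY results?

CNY 13,310.73

JPY 280,000 × 0.0502715 = HKD 14,076.02
HKD 14,076.02 ÷ 0.713694 = NOK 19,722.77
NOK 19,722.77 ÷ 1.48172 = CNY 13,310.73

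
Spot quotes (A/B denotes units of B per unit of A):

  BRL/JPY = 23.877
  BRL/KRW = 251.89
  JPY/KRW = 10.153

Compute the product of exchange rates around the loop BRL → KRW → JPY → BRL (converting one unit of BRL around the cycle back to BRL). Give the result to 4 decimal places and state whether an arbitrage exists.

1.0391 (arbitrage exists)

Around BRL → KRW → JPY → BRL: 1 × 251.89 ÷ 10.153 ÷ 23.877 = 1.039051
Product > 1; profitable direction is BRL → KRW → JPY → BRL.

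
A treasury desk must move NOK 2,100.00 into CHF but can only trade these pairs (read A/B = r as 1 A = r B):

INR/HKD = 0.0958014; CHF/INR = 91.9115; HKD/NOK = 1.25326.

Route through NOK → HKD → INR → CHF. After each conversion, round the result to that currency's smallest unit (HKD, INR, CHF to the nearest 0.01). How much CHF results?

CHF 190.30

NOK 2,100.00 ÷ 1.25326 = HKD 1,675.63
HKD 1,675.63 ÷ 0.0958014 = INR 17,490.66
INR 17,490.66 ÷ 91.9115 = CHF 190.30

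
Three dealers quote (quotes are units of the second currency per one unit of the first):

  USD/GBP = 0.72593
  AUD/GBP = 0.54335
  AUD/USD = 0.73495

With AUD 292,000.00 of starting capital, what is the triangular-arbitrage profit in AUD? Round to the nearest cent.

Profit: AUD 5,378.79

Profitable loop is AUD → GBP → USD → AUD:
AUD 292,000.00 × 0.54335 = GBP 158,658.20
GBP 158,658.20 ÷ 0.72593 = USD 218,558.54
USD 218,558.54 ÷ 0.73495 = AUD 297,378.79
Profit = AUD 297,378.79 − AUD 292,000.00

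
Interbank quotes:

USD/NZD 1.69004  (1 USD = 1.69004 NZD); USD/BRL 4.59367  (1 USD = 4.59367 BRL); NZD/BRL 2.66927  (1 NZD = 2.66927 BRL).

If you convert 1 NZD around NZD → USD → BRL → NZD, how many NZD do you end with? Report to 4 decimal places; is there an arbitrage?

1.0183 (arbitrage exists)

Around NZD → USD → BRL → NZD: 1 ÷ 1.69004 × 4.59367 ÷ 2.66927 = 1.018287
Product > 1; profitable direction is NZD → USD → BRL → NZD.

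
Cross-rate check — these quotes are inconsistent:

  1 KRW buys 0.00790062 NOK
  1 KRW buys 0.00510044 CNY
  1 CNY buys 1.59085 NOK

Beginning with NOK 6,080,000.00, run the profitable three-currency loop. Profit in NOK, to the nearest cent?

Profit: NOK 164,235.60

Profitable loop is NOK → KRW → CNY → NOK:
NOK 6,080,000.00 ÷ 0.00790062 = KRW 769,559,857
KRW 769,559,857 × 0.00510044 = CNY 3,925,093.88
CNY 3,925,093.88 × 1.59085 = NOK 6,244,235.60
Profit = NOK 6,244,235.60 − NOK 6,080,000.00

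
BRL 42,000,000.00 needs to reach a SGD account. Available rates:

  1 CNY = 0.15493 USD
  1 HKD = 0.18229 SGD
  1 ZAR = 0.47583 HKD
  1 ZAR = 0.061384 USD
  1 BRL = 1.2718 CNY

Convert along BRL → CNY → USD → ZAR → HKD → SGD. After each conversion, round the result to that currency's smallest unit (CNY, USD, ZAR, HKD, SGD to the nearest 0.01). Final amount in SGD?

SGD 11,694,000.59

BRL 42,000,000.00 × 1.2718 = CNY 53,415,600.00
CNY 53,415,600.00 × 0.15493 = USD 8,275,678.91
USD 8,275,678.91 ÷ 0.061384 = ZAR 134,818,175.91
ZAR 134,818,175.91 × 0.47583 = HKD 64,150,532.64
HKD 64,150,532.64 × 0.18229 = SGD 11,694,000.59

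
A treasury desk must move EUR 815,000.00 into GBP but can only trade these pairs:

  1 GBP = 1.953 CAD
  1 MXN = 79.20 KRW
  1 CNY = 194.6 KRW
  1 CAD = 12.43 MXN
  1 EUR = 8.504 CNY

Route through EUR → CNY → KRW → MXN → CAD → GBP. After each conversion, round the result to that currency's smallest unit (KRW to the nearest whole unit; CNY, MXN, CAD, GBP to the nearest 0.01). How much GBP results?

GBP 701,495.91

EUR 815,000.00 × 8.504 = CNY 6,930,760.00
CNY 6,930,760.00 × 194.6 = KRW 1,348,725,896
KRW 1,348,725,896 ÷ 79.20 = MXN 17,029,367.37
MXN 17,029,367.37 ÷ 12.43 = CAD 1,370,021.51
CAD 1,370,021.51 ÷ 1.953 = GBP 701,495.91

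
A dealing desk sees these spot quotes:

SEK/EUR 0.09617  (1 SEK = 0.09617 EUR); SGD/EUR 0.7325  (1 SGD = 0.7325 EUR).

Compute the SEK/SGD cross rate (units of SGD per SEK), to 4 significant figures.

SEK/SGD = 0.1313

1 SEK × 0.09617 = 0.09617 EUR
0.09617 EUR ÷ 0.7325 = 0.13129 SGD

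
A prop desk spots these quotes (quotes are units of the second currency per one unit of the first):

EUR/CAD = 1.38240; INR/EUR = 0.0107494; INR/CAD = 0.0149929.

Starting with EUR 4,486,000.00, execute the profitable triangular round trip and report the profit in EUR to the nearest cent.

Profit: EUR 40,129.38

Profitable loop is EUR → INR → CAD → EUR:
EUR 4,486,000.00 ÷ 0.0107494 = INR 417,325,618.17
INR 417,325,618.17 × 0.0149929 = CAD 6,256,921.26
CAD 6,256,921.26 ÷ 1.38240 = EUR 4,526,129.38
Profit = EUR 4,526,129.38 − EUR 4,486,000.00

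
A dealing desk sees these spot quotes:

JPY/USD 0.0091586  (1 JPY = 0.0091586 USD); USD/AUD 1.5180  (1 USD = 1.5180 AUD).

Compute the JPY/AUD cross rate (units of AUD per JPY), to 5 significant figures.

1 JPY × 0.0091586 = 0.0091586 USD
0.0091586 USD × 1.5180 = 0.0139028 AUD

JPY/AUD = 0.013903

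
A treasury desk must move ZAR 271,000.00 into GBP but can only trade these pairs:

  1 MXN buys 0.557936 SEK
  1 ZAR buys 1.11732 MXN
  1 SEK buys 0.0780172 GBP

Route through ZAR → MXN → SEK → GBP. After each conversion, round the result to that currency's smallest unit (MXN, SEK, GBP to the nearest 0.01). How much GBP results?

GBP 13,180.19

ZAR 271,000.00 × 1.11732 = MXN 302,793.72
MXN 302,793.72 × 0.557936 = SEK 168,939.52
SEK 168,939.52 × 0.0780172 = GBP 13,180.19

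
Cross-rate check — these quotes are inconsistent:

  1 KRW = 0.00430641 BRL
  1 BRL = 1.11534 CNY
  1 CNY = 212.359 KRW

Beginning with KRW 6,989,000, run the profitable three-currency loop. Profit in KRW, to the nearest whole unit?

Profitable loop is KRW → BRL → CNY → KRW:
KRW 6,989,000 × 0.00430641 = BRL 30,097.50
BRL 30,097.50 × 1.11534 = CNY 33,568.95
CNY 33,568.95 × 212.359 = KRW 7,128,668
Profit = KRW 7,128,668 − KRW 6,989,000

Profit: KRW 139,668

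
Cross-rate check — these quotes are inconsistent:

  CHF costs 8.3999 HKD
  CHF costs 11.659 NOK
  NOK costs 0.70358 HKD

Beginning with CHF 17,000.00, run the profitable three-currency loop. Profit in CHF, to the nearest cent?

Profitable loop is CHF → HKD → NOK → CHF:
CHF 17,000.00 × 8.3999 = HKD 142,798.30
HKD 142,798.30 ÷ 0.70358 = NOK 202,959.58
NOK 202,959.58 ÷ 11.659 = CHF 17,407.97
Profit = CHF 17,407.97 − CHF 17,000.00

Profit: CHF 407.97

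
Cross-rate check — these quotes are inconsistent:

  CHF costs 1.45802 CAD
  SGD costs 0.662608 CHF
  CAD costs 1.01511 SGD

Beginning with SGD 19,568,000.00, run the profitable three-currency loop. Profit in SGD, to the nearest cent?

Profit: SGD 385,228.55

Profitable loop is SGD → CAD → CHF → SGD:
SGD 19,568,000.00 ÷ 1.01511 = CAD 19,276,728.63
CAD 19,276,728.63 ÷ 1.45802 = CHF 13,221,168.87
CHF 13,221,168.87 ÷ 0.662608 = SGD 19,953,228.55
Profit = SGD 19,953,228.55 − SGD 19,568,000.00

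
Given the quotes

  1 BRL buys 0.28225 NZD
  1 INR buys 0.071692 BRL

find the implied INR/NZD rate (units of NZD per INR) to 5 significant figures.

1 INR × 0.071692 = 0.071692 BRL
0.071692 BRL × 0.28225 = 0.0202351 NZD

INR/NZD = 0.020235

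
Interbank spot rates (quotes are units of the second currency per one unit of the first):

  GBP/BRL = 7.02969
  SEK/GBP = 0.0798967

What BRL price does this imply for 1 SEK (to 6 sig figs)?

SEK/BRL = 0.561649

1 SEK × 0.0798967 = 0.0798967 GBP
0.0798967 GBP × 7.02969 = 0.561649 BRL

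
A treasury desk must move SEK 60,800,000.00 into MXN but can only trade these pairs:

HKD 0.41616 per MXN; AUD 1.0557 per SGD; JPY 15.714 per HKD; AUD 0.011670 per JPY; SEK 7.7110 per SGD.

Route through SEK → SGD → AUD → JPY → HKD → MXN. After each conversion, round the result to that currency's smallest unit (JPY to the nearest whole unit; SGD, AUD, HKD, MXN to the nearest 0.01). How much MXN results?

MXN 109,072,547.91

SEK 60,800,000.00 ÷ 7.7110 = SGD 7,884,839.84
SGD 7,884,839.84 × 1.0557 = AUD 8,324,025.42
AUD 8,324,025.42 ÷ 0.011670 = JPY 713,284,098
JPY 713,284,098 ÷ 15.714 = HKD 45,391,631.54
HKD 45,391,631.54 ÷ 0.41616 = MXN 109,072,547.91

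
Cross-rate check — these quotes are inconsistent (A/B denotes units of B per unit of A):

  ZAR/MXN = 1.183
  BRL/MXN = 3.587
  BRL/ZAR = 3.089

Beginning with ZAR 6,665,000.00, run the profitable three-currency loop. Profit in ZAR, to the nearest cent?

Profit: ZAR 125,025.89

Profitable loop is ZAR → MXN → BRL → ZAR:
ZAR 6,665,000.00 × 1.183 = MXN 7,884,695.00
MXN 7,884,695.00 ÷ 3.587 = BRL 2,198,130.75
BRL 2,198,130.75 × 3.089 = ZAR 6,790,025.89
Profit = ZAR 6,790,025.89 − ZAR 6,665,000.00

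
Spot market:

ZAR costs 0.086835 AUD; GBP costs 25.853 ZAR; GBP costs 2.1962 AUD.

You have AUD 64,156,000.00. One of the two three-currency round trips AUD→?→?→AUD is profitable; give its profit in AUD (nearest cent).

Profit: AUD 1,423,959.83

Profitable loop is AUD → GBP → ZAR → AUD:
AUD 64,156,000.00 ÷ 2.1962 = GBP 29,212,275.75
GBP 29,212,275.75 × 25.853 = ZAR 755,224,964.94
ZAR 755,224,964.94 × 0.086835 = AUD 65,579,959.83
Profit = AUD 65,579,959.83 − AUD 64,156,000.00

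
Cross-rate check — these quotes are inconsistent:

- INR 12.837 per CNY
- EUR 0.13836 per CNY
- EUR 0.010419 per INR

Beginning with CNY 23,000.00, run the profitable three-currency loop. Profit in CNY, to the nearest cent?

Profitable loop is CNY → EUR → INR → CNY:
CNY 23,000.00 × 0.13836 = EUR 3,182.28
EUR 3,182.28 ÷ 0.010419 = INR 305,430.46
INR 305,430.46 ÷ 12.837 = CNY 23,792.98
Profit = CNY 23,792.98 − CNY 23,000.00

Profit: CNY 792.98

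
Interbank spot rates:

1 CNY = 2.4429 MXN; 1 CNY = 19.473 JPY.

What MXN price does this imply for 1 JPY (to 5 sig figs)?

JPY/MXN = 0.12545

1 JPY ÷ 19.473 = 0.0513532 CNY
0.0513532 CNY × 2.4429 = 0.125451 MXN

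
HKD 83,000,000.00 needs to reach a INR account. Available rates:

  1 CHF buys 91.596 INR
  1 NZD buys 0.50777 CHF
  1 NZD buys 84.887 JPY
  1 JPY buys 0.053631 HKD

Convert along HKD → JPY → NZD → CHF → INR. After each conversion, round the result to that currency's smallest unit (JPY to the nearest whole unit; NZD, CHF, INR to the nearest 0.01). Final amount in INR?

HKD 83,000,000.00 ÷ 0.053631 = JPY 1,547,612,388
JPY 1,547,612,388 ÷ 84.887 = NZD 18,231,441.66
NZD 18,231,441.66 × 0.50777 = CHF 9,257,379.13
CHF 9,257,379.13 × 91.596 = INR 847,938,898.79

INR 847,938,898.79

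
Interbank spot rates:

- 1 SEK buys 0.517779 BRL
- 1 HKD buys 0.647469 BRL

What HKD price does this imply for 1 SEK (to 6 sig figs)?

1 SEK × 0.517779 = 0.517779 BRL
0.517779 BRL ÷ 0.647469 = 0.799697 HKD

SEK/HKD = 0.799697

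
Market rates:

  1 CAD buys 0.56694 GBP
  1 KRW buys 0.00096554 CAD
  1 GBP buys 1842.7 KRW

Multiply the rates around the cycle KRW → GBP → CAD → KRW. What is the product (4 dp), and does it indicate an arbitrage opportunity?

0.9914 (arbitrage exists)

Around KRW → GBP → CAD → KRW: 1 ÷ 1842.7 ÷ 0.56694 ÷ 0.00096554 = 0.991375
Product < 1; profitable direction is KRW → CAD → GBP → KRW.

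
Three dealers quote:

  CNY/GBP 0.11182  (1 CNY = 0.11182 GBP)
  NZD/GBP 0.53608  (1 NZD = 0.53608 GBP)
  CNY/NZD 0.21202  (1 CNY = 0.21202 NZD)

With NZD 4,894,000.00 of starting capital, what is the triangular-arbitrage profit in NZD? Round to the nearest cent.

Profit: NZD 80,516.92

Profitable loop is NZD → GBP → CNY → NZD:
NZD 4,894,000.00 × 0.53608 = GBP 2,623,575.52
GBP 2,623,575.52 ÷ 0.11182 = CNY 23,462,489.00
CNY 23,462,489.00 × 0.21202 = NZD 4,974,516.92
Profit = NZD 4,974,516.92 − NZD 4,894,000.00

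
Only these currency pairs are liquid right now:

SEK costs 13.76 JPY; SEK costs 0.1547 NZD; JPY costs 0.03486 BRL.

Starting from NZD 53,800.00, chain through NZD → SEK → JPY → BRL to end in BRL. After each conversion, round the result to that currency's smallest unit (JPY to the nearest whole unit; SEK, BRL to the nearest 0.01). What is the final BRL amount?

BRL 166,816.05

NZD 53,800.00 ÷ 0.1547 = SEK 347,769.88
SEK 347,769.88 × 13.76 = JPY 4,785,314
JPY 4,785,314 × 0.03486 = BRL 166,816.05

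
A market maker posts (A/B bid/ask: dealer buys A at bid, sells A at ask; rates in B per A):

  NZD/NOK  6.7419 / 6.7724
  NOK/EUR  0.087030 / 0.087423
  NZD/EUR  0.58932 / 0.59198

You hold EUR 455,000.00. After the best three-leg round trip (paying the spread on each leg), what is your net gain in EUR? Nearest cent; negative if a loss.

Best loop EUR → NOK → NZD → EUR:
EUR 455,000.00 ÷ 0.087423 (buy NOK at ask) = NOK 5,204,580.03
NOK 5,204,580.03 ÷ 6.7724 (buy NZD at ask) = NZD 768,498.62
NZD 768,498.62 × 0.58932 (sell NZD at bid) = EUR 452,891.60

Net result: EUR -2,108.40 (no profitable arbitrage after spreads)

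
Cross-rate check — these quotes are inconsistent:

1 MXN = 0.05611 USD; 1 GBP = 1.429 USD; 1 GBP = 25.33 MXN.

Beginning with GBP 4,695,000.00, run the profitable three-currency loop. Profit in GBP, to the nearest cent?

Profit: GBP 25,547.44

Profitable loop is GBP → USD → MXN → GBP:
GBP 4,695,000.00 × 1.429 = USD 6,709,155.00
USD 6,709,155.00 ÷ 0.05611 = MXN 119,571,466.76
MXN 119,571,466.76 ÷ 25.33 = GBP 4,720,547.44
Profit = GBP 4,720,547.44 − GBP 4,695,000.00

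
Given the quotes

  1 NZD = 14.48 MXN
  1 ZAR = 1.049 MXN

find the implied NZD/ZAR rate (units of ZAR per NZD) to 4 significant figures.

NZD/ZAR = 13.80

1 NZD × 14.48 = 14.48 MXN
14.48 MXN ÷ 1.049 = 13.8036 ZAR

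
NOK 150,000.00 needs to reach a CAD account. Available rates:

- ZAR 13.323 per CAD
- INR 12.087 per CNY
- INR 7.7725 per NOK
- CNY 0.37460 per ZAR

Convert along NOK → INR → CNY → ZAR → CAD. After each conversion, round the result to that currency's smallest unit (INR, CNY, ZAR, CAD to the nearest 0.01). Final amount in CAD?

CAD 19,326.97

NOK 150,000.00 × 7.7725 = INR 1,165,875.00
INR 1,165,875.00 ÷ 12.087 = CNY 96,456.94
CNY 96,456.94 ÷ 0.37460 = ZAR 257,493.17
ZAR 257,493.17 ÷ 13.323 = CAD 19,326.97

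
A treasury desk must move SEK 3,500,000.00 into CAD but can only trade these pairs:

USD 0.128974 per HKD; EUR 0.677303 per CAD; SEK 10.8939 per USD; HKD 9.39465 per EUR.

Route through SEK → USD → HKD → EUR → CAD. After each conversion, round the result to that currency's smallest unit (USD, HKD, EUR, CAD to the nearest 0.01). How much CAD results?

SEK 3,500,000.00 ÷ 10.8939 = USD 321,280.72
USD 321,280.72 ÷ 0.128974 = HKD 2,491,050.29
HKD 2,491,050.29 ÷ 9.39465 = EUR 265,156.26
EUR 265,156.26 ÷ 0.677303 = CAD 391,488.39

CAD 391,488.39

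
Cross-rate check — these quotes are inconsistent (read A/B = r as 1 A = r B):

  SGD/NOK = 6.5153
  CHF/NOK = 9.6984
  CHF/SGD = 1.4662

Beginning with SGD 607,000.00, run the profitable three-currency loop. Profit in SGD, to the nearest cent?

Profitable loop is SGD → CHF → NOK → SGD:
SGD 607,000.00 ÷ 1.4662 = CHF 413,995.36
CHF 413,995.36 × 9.6984 = NOK 4,015,092.62
NOK 4,015,092.62 ÷ 6.5153 = SGD 616,255.99
Profit = SGD 616,255.99 − SGD 607,000.00

Profit: SGD 9,255.99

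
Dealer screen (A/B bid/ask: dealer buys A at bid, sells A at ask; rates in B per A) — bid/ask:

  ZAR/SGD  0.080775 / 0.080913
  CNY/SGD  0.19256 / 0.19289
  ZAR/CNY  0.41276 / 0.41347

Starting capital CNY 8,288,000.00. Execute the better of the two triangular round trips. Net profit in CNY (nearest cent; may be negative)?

Best loop CNY → ZAR → SGD → CNY:
CNY 8,288,000.00 ÷ 0.41347 (buy ZAR at ask) = ZAR 20,044,985.13
ZAR 20,044,985.13 × 0.080775 (sell ZAR at bid) = SGD 1,619,133.67
SGD 1,619,133.67 ÷ 0.19289 (buy CNY at ask) = CNY 8,394,077.83

Net profit: CNY 106,077.83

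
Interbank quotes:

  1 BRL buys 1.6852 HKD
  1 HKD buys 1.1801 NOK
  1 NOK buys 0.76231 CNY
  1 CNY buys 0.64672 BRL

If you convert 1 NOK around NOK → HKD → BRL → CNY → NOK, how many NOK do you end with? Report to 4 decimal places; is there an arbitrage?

Around NOK → HKD → BRL → CNY → NOK: 1 ÷ 1.1801 ÷ 1.6852 ÷ 0.64672 ÷ 0.76231 = 1.019957
Product > 1; profitable direction is NOK → HKD → BRL → CNY → NOK.

1.0200 (arbitrage exists)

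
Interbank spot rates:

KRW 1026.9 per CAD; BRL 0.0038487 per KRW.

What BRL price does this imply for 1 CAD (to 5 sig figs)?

1 CAD × 1026.9 = 1026.9 KRW
1026.9 KRW × 0.0038487 = 3.95223 BRL

CAD/BRL = 3.9522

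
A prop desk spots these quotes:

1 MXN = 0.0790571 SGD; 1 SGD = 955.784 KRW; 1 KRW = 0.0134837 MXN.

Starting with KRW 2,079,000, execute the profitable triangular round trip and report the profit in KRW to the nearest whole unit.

Profit: KRW 39,187

Profitable loop is KRW → MXN → SGD → KRW:
KRW 2,079,000 × 0.0134837 = MXN 28,032.61
MXN 28,032.61 × 0.0790571 = SGD 2,216.18
SGD 2,216.18 × 955.784 = KRW 2,118,187
Profit = KRW 2,118,187 − KRW 2,079,000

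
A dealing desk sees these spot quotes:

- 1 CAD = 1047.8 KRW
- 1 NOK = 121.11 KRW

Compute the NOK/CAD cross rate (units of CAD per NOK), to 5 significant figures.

NOK/CAD = 0.11559

1 NOK × 121.11 = 121.11 KRW
121.11 KRW ÷ 1047.8 = 0.115585 CAD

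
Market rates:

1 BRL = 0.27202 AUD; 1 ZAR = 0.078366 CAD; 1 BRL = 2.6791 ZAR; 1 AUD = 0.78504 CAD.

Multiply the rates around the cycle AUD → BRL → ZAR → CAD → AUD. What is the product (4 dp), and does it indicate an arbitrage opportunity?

0.9832 (arbitrage exists)

Around AUD → BRL → ZAR → CAD → AUD: 1 ÷ 0.27202 × 2.6791 × 0.078366 ÷ 0.78504 = 0.983160
Product < 1; profitable direction is AUD → CAD → ZAR → BRL → AUD.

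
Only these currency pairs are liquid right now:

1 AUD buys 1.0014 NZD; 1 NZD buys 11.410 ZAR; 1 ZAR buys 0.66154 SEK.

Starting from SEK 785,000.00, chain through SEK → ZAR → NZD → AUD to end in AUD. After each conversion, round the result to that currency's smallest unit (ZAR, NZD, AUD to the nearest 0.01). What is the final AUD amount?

AUD 103,853.31

SEK 785,000.00 ÷ 0.66154 = ZAR 1,186,625.15
ZAR 1,186,625.15 ÷ 11.410 = NZD 103,998.70
NZD 103,998.70 ÷ 1.0014 = AUD 103,853.31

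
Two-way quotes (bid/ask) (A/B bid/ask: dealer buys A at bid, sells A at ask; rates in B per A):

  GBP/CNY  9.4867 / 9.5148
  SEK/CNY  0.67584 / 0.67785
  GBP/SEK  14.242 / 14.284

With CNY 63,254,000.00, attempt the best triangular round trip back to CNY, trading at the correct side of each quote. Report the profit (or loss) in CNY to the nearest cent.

Best loop CNY → GBP → SEK → CNY:
CNY 63,254,000.00 ÷ 9.5148 (buy GBP at ask) = GBP 6,647,958.97
GBP 6,647,958.97 × 14.242 (sell GBP at bid) = SEK 94,680,231.64
SEK 94,680,231.64 × 0.67584 (sell SEK at bid) = CNY 63,988,687.75

Net profit: CNY 734,687.75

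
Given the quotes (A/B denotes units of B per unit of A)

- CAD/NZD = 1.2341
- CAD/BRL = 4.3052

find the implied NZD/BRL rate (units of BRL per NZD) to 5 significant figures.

1 NZD ÷ 1.2341 = 0.810307 CAD
0.810307 CAD × 4.3052 = 3.48853 BRL

NZD/BRL = 3.4885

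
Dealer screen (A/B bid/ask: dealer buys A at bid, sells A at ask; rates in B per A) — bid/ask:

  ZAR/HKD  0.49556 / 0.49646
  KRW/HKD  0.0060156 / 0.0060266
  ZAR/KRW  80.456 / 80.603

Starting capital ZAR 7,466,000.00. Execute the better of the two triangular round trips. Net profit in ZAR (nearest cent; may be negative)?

Net profit: ZAR 150,591.37

Best loop ZAR → HKD → KRW → ZAR:
ZAR 7,466,000.00 × 0.49556 (sell ZAR at bid) = HKD 3,699,850.96
HKD 3,699,850.96 ÷ 0.0060266 (buy KRW at ask) = KRW 613,920,114
KRW 613,920,114 ÷ 80.603 (buy ZAR at ask) = ZAR 7,616,591.37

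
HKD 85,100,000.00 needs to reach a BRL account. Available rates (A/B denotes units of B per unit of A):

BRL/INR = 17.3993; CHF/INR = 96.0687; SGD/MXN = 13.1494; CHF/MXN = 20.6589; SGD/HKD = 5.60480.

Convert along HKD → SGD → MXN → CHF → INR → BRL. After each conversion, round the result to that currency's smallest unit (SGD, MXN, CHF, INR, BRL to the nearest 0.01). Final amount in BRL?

HKD 85,100,000.00 ÷ 5.60480 = SGD 15,183,414.22
SGD 15,183,414.22 × 13.1494 = MXN 199,652,786.94
MXN 199,652,786.94 ÷ 20.6589 = CHF 9,664,250.61
CHF 9,664,250.61 × 96.0687 = INR 928,431,992.58
INR 928,431,992.58 ÷ 17.3993 = BRL 53,360,307.17

BRL 53,360,307.17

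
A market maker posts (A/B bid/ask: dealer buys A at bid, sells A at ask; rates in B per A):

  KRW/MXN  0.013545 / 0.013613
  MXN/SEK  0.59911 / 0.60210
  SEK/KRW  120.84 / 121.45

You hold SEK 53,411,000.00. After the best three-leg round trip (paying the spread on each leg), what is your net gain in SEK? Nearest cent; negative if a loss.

Net profit: SEK 244,064.14

Best loop SEK → MXN → KRW → SEK:
SEK 53,411,000.00 ÷ 0.60210 (buy MXN at ask) = MXN 88,707,855.84
MXN 88,707,855.84 ÷ 0.013613 (buy KRW at ask) = KRW 6,516,407,540
KRW 6,516,407,540 ÷ 121.45 (buy SEK at ask) = SEK 53,655,064.14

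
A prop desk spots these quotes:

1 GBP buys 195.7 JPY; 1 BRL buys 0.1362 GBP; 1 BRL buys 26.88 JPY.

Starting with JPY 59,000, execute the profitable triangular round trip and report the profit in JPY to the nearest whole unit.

Profitable loop is JPY → GBP → BRL → JPY:
JPY 59,000 ÷ 195.7 = GBP 301.48
GBP 301.48 ÷ 0.1362 = BRL 2,213.52
BRL 2,213.52 × 26.88 = JPY 59,500
Profit = JPY 59,500 − JPY 59,000

Profit: JPY 500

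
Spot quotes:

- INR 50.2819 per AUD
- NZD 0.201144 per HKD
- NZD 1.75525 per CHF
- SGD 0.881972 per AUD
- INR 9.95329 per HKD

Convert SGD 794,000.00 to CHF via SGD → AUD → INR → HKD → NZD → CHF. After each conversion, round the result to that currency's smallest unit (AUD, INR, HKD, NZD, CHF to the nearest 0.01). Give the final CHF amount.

SGD 794,000.00 ÷ 0.881972 = AUD 900,255.34
AUD 900,255.34 × 50.2819 = INR 45,266,548.98
INR 45,266,548.98 ÷ 9.95329 = HKD 4,547,898.13
HKD 4,547,898.13 × 0.201144 = NZD 914,782.42
NZD 914,782.42 ÷ 1.75525 = CHF 521,169.30

CHF 521,169.30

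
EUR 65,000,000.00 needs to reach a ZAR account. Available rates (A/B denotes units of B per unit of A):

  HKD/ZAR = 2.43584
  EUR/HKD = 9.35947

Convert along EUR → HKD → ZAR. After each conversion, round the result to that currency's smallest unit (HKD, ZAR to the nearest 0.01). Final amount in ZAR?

EUR 65,000,000.00 × 9.35947 = HKD 608,365,550.00
HKD 608,365,550.00 × 2.43584 = ZAR 1,481,881,141.31

ZAR 1,481,881,141.31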